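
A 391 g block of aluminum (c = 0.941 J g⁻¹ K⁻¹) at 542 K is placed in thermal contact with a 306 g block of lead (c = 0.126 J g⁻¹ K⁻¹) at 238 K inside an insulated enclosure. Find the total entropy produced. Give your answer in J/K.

Energy balance: T_f = (m₁c₁T₁ + m₂c₂T₂)/(m₁c₁ + m₂c₂) = 513.17 K.
ΔS₁ = m₁c₁ ln(T_f/T₁) = 367.931 × ln(513.17/542) = -20.11 J/K.
ΔS₂ = m₂c₂ ln(T_f/T₂) = 38.556 × ln(513.17/238) = 29.62 J/K.
ΔS_total = -20.11 + 29.62 = 9.51 J/K.

ΔS_total = 9.51 J/K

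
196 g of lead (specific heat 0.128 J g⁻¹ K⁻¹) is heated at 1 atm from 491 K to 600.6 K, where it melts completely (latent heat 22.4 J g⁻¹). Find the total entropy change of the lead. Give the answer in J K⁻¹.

Warming step: ΔS₁ = m c ln(T_tr/T_i) = 196 × 0.128 × ln(600.6/491) = 5.055 J/K.
Phase change: ΔS₂ = +mL/T_tr = 196 × 22.4 / 600.6 = 7.31 J/K.
ΔS_total = (5.055) + (7.31) = 12.4 J/K.

ΔS = 12.4 J/K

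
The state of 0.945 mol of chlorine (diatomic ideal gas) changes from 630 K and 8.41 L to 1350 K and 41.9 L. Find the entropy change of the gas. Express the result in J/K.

ΔS = 27.6 J/K

Entropy is a state function: ΔS = nC_V ln(T₂/T₁) + nR ln(V₂/V₁), with C_V = 5R/2 = 20.79 J mol⁻¹ K⁻¹ for a diatomic ideal gas.
ΔS = 0.945 × [20.79 × ln(1350/630) + 8.314 × ln(41.9/8.41)] = 27.6 J/K.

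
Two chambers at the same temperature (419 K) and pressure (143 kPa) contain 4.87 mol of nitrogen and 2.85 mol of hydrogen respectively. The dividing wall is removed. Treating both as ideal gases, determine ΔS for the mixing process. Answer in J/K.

Mole fractions: x_A = 4.87/7.72 = 0.631, x_B = 0.369.
ΔS_mix = −R(n_A ln x_A + n_B ln x_B) = −8.314 × (4.87 ln 0.631 + 2.85 ln 0.369) = 42.3 J/K.

ΔS_mix = 42.3 J/K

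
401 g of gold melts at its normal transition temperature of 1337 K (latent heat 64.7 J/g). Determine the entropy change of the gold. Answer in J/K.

Heat absorbed by the substance: Q = mL = 401 × 64.7 = 25944.7 J.
At constant T, ΔS = Q_rev/T = 25944.7 / 1337 = 19.4 J/K.

ΔS = 19.4 J/K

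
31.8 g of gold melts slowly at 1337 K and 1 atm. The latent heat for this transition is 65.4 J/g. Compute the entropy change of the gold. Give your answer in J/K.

ΔS = 1.56 J/K

Heat absorbed by the substance: Q = mL = 31.8 × 65.4 = 2079.72 J.
At constant T, ΔS = Q_rev/T = 2079.72 / 1337 = 1.56 J/K.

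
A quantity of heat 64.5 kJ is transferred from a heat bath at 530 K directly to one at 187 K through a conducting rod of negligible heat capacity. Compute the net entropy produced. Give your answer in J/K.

ΔS_hot = −Q/T_H = −64500/530 = -121.7 J/K and ΔS_cold = +Q/T_C = 64500/187 = 344.9 J/K.
ΔS_total = -121.7 + 344.9 = 223 J/K, positive as the second law requires.

ΔS_total = 223 J/K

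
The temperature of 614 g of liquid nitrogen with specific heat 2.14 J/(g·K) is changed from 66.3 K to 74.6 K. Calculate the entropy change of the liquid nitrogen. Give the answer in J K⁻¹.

ΔS = ∫dQ_rev/T = m c ln(T₂/T₁) = 614 × 2.14 × ln(74.6/66.3) = 155 J/K.

ΔS = 155 J/K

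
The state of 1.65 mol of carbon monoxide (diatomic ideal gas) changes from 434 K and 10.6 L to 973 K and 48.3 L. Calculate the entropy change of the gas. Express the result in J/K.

Entropy is a state function: ΔS = nC_V ln(T₂/T₁) + nR ln(V₂/V₁), with C_V = 5R/2 = 20.79 J mol⁻¹ K⁻¹ for a diatomic ideal gas.
ΔS = 1.65 × [20.79 × ln(973/434) + 8.314 × ln(48.3/10.6)] = 48.5 J/K.

ΔS = 48.5 J/K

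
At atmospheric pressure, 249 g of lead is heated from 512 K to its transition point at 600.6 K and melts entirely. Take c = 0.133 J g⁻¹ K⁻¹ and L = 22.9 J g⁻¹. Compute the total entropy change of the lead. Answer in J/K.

ΔS = 14.8 J/K

Warming step: ΔS₁ = m c ln(T_tr/T_i) = 249 × 0.133 × ln(600.6/512) = 5.286 J/K.
Phase change: ΔS₂ = +mL/T_tr = 249 × 22.9 / 600.6 = 9.494 J/K.
ΔS_total = (5.286) + (9.494) = 14.8 J/K.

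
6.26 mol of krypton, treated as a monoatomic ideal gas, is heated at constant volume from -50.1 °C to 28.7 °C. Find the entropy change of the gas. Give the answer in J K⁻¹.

In kelvin: T₁ = 223.05 K, T₂ = 301.85 K. At constant volume, ΔS = nC_V ln(T₂/T₁) with C_V = 3R/2 = 12.47 J mol⁻¹ K⁻¹.
ΔS = 6.26 × 12.47 × ln(301.85/223.05) = 23.6 J/K.

ΔS = 23.6 J/K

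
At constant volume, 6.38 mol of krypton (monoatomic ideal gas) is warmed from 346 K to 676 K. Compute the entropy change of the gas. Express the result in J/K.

At constant volume, ΔS = nC_V ln(T₂/T₁) with C_V = 3R/2 = 12.47 J mol⁻¹ K⁻¹.
ΔS = 6.38 × 12.47 × ln(676/346) = 53.3 J/K.

ΔS = 53.3 J/K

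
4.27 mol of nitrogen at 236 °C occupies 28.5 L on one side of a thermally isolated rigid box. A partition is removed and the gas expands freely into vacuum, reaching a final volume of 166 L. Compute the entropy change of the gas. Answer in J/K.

ΔS_gas = 62.6 J/K

For an ideal gas in free expansion Q = 0 and W = 0, so T is unchanged.
Entropy is a state function; using a reversible isothermal path, ΔS_gas = nR ln(V₂/V₁) = 4.27 × 8.314 × ln(166/28.5) = 62.6 J/K.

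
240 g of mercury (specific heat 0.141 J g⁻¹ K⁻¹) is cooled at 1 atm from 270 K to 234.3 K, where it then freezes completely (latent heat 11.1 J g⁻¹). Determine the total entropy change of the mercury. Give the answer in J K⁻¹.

Cooling step: ΔS₁ = m c ln(T_tr/T_i) = 240 × 0.141 × ln(234.3/270) = -4.799 J/K.
Phase change: ΔS₂ = −mL/T_tr = −240 × 11.1 / 234.3 = -11.37 J/K.
ΔS_total = (-4.799) + (-11.37) = -16.2 J/K.

ΔS = -16.2 J/K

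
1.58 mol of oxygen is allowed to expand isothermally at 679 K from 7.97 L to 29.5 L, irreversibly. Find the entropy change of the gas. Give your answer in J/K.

Entropy is a state function, so ΔS_gas depends only on the end states.
For an isothermal ideal gas ΔS_gas = nR ln(V₂/V₁) = 1.58 × 8.314 × ln(29.5/7.97) = 17.2 J/K.

ΔS_gas = 17.2 J/K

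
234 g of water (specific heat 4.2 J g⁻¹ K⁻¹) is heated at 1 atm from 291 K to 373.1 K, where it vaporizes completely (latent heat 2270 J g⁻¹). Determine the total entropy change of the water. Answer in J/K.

ΔS = 1670 J/K

Warming step: ΔS₁ = m c ln(T_tr/T_i) = 234 × 4.2 × ln(373.1/291) = 244.2 J/K.
Phase change: ΔS₂ = +mL/T_tr = 234 × 2270 / 373.1 = 1424 J/K.
ΔS_total = (244.2) + (1424) = 1670 J/K.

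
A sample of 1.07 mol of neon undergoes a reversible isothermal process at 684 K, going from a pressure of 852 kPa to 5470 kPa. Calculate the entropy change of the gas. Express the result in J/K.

For an isothermal ideal gas ΔS_gas = nR ln(P₁/P₂) = 1.07 × 8.314 × ln(852/5470) = -16.5 J/K.

ΔS_gas = -16.5 J/K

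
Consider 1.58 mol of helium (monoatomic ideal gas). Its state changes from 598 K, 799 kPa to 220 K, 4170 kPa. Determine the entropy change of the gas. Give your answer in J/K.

ΔS = nC_p ln(T₂/T₁) − nR ln(P₂/P₁), with C_p = 5R/2 = 20.79 J mol⁻¹ K⁻¹ for a monoatomic ideal gas.
ΔS = 1.58 × [20.79 × ln(220/598) − 8.314 × ln(4170/799)] = -54.5 J/K.

ΔS = -54.5 J/K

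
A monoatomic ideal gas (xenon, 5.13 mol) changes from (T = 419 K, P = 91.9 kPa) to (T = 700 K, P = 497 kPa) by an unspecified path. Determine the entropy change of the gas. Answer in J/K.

ΔS = nC_p ln(T₂/T₁) − nR ln(P₂/P₁), with C_p = 5R/2 = 20.79 J mol⁻¹ K⁻¹ for a monoatomic ideal gas.
ΔS = 5.13 × [20.79 × ln(700/419) − 8.314 × ln(497/91.9)] = -17.3 J/K.

ΔS = -17.3 J/K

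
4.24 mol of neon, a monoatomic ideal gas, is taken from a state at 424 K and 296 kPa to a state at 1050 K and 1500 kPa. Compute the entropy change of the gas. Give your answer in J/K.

ΔS = nC_p ln(T₂/T₁) − nR ln(P₂/P₁), with C_p = 5R/2 = 20.79 J mol⁻¹ K⁻¹ for a monoatomic ideal gas.
ΔS = 4.24 × [20.79 × ln(1050/424) − 8.314 × ln(1500/296)] = 22.7 J/K.

ΔS = 22.7 J/K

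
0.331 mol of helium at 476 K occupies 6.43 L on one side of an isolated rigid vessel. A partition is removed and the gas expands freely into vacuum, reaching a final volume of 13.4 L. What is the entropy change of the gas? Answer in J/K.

ΔS_gas = 2.02 J/K

No heat is exchanged and no work is done, so the ideal-gas temperature stays constant.
Entropy is a state function; using a reversible isothermal path, ΔS_gas = nR ln(V₂/V₁) = 0.331 × 8.314 × ln(13.4/6.43) = 2.02 J/K.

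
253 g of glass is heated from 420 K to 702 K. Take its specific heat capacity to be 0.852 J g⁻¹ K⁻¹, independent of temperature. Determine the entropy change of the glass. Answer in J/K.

ΔS = ∫dQ_rev/T = m c ln(T₂/T₁) = 253 × 0.852 × ln(702/420) = 111 J/K.

ΔS = 111 J/K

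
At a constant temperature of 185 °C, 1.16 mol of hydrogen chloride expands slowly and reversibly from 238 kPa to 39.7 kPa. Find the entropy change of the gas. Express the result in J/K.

ΔS_gas = 17.3 J/K

For an isothermal ideal gas ΔS_gas = nR ln(P₁/P₂) = 1.16 × 8.314 × ln(238/39.7) = 17.3 J/K.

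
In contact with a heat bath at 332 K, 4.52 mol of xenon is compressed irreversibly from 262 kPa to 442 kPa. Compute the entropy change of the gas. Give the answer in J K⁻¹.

ΔS_gas = -19.7 J/K

Entropy is a state function, so ΔS_gas depends only on the end states.
For an isothermal ideal gas ΔS_gas = nR ln(P₁/P₂) = 4.52 × 8.314 × ln(262/442) = -19.7 J/K.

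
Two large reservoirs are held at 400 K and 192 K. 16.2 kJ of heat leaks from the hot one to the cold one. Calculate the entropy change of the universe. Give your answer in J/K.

ΔS_total = 43.9 J/K

ΔS_hot = −Q/T_H = −16200/400 = -40.5 J/K and ΔS_cold = +Q/T_C = 16200/192 = 84.38 J/K.
ΔS_total = -40.5 + 84.38 = 43.9 J/K, positive as the second law requires.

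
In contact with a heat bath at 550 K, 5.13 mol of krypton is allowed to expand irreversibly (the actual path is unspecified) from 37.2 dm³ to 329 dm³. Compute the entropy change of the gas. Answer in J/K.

Entropy is a state function, so ΔS_gas depends only on the end states.
For an isothermal ideal gas ΔS_gas = nR ln(V₂/V₁) = 5.13 × 8.314 × ln(329/37.2) = 93 J/K.

ΔS_gas = 93 J/K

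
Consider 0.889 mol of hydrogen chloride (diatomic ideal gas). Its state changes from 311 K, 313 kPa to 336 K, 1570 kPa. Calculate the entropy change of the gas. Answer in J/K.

ΔS = nC_p ln(T₂/T₁) − nR ln(P₂/P₁), with C_p = 7R/2 = 29.1 J mol⁻¹ K⁻¹ for a diatomic ideal gas.
ΔS = 0.889 × [29.1 × ln(336/311) − 8.314 × ln(1570/313)] = -9.92 J/K.

ΔS = -9.92 J/K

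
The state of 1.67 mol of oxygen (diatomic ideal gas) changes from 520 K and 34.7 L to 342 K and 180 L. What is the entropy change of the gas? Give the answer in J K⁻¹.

ΔS = 8.31 J/K

Entropy is a state function: ΔS = nC_V ln(T₂/T₁) + nR ln(V₂/V₁), with C_V = 5R/2 = 20.79 J mol⁻¹ K⁻¹ for a diatomic ideal gas.
ΔS = 1.67 × [20.79 × ln(342/520) + 8.314 × ln(180/34.7)] = 8.31 J/K.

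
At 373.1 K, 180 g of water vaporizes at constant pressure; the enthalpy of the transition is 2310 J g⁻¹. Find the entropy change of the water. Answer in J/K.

Heat absorbed by the substance: Q = mL = 180 × 2310 = 415800 J.
At constant T, ΔS = Q_rev/T = 415800 / 373.1 = 1110 J/K.

ΔS = 1110 J/K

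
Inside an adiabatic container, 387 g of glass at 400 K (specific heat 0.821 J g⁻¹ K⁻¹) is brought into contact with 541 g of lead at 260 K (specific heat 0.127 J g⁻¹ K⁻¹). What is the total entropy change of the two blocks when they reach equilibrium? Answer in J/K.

ΔS_total = 4.77 J/K

Energy balance: T_f = (m₁c₁T₁ + m₂c₂T₂)/(m₁c₁ + m₂c₂) = 375.11 K.
ΔS₁ = m₁c₁ ln(T_f/T₁) = 317.727 × ln(375.11/400) = -20.41 J/K.
ΔS₂ = m₂c₂ ln(T_f/T₂) = 68.707 × ln(375.11/260) = 25.18 J/K.
ΔS_total = -20.41 + 25.18 = 4.77 J/K.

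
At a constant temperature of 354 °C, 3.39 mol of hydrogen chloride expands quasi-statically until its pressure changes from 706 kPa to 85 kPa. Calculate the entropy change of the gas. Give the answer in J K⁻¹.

For an isothermal ideal gas ΔS_gas = nR ln(P₁/P₂) = 3.39 × 8.314 × ln(706/85) = 59.7 J/K.

ΔS_gas = 59.7 J/K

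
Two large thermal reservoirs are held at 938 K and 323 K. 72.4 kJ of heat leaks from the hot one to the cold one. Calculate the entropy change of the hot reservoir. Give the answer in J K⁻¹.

The hot reservoir loses heat Q, so ΔS_hot = −Q/T_H = −72400/938 = -77.2 J/K.

ΔS_hot = -77.2 J/K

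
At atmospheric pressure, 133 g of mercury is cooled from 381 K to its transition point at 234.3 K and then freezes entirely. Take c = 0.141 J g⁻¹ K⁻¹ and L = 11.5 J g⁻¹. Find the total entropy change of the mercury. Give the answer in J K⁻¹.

ΔS = -15.6 J/K

Cooling step: ΔS₁ = m c ln(T_tr/T_i) = 133 × 0.141 × ln(234.3/381) = -9.118 J/K.
Phase change: ΔS₂ = −mL/T_tr = −133 × 11.5 / 234.3 = -6.528 J/K.
ΔS_total = (-9.118) + (-6.528) = -15.6 J/K.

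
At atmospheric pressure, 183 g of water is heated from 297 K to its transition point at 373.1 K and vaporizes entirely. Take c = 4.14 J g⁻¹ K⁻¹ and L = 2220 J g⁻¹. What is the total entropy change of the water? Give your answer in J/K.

Warming step: ΔS₁ = m c ln(T_tr/T_i) = 183 × 4.14 × ln(373.1/297) = 172.8 J/K.
Phase change: ΔS₂ = +mL/T_tr = 183 × 2220 / 373.1 = 1089 J/K.
ΔS_total = (172.8) + (1089) = 1260 J/K.

ΔS = 1260 J/K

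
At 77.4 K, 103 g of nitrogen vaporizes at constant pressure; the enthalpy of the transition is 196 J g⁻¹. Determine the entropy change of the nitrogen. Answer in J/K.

Heat absorbed by the substance: Q = mL = 103 × 196 = 20188 J.
At constant T, ΔS = Q_rev/T = 20188 / 77.4 = 261 J/K.

ΔS = 261 J/K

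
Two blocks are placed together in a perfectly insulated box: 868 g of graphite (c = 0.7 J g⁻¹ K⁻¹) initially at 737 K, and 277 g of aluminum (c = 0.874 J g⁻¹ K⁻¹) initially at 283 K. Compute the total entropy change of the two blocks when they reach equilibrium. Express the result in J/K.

Energy balance: T_f = (m₁c₁T₁ + m₂c₂T₂)/(m₁c₁ + m₂c₂) = 607.65 K.
ΔS₁ = m₁c₁ ln(T_f/T₁) = 607.6 × ln(607.65/737) = -117.3 J/K.
ΔS₂ = m₂c₂ ln(T_f/T₂) = 242.098 × ln(607.65/283) = 185 J/K.
ΔS_total = -117.3 + 185 = 67.7 J/K.

ΔS_total = 67.7 J/K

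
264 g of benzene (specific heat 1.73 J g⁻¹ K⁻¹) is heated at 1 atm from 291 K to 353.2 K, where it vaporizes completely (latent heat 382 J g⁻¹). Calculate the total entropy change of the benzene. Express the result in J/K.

ΔS = 374 J/K

Warming step: ΔS₁ = m c ln(T_tr/T_i) = 264 × 1.73 × ln(353.2/291) = 88.47 J/K.
Phase change: ΔS₂ = +mL/T_tr = 264 × 382 / 353.2 = 285.5 J/K.
ΔS_total = (88.47) + (285.5) = 374 J/K.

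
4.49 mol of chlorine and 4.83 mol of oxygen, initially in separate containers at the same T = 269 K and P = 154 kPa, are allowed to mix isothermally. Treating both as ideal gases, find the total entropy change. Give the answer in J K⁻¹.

ΔS_mix = 53.7 J/K

Mole fractions: x_A = 4.49/9.32 = 0.482, x_B = 0.518.
ΔS_mix = −R(n_A ln x_A + n_B ln x_B) = −8.314 × (4.49 ln 0.482 + 4.83 ln 0.518) = 53.7 J/K.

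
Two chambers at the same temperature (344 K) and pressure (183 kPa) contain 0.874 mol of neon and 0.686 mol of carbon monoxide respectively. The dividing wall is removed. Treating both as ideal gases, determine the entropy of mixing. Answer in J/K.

Mole fractions: x_A = 0.874/1.56 = 0.56, x_B = 0.44.
ΔS_mix = −R(n_A ln x_A + n_B ln x_B) = −8.314 × (0.874 ln 0.56 + 0.686 ln 0.44) = 8.9 J/K.

ΔS_mix = 8.9 J/K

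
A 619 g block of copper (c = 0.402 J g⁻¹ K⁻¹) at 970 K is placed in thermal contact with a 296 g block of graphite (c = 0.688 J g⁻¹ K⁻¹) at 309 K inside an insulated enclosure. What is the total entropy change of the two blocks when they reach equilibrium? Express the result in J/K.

Energy balance: T_f = (m₁c₁T₁ + m₂c₂T₂)/(m₁c₁ + m₂c₂) = 672.51 K.
ΔS₁ = m₁c₁ ln(T_f/T₁) = 248.838 × ln(672.51/970) = -91.15 J/K.
ΔS₂ = m₂c₂ ln(T_f/T₂) = 203.648 × ln(672.51/309) = 158.4 J/K.
ΔS_total = -91.15 + 158.4 = 67.2 J/K.

ΔS_total = 67.2 J/K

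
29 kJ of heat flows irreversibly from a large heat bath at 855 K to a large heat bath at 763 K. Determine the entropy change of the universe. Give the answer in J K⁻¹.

ΔS_total = 4.09 J/K

ΔS_hot = −Q/T_H = −29000/855 = -33.92 J/K and ΔS_cold = +Q/T_C = 29000/763 = 38.01 J/K.
ΔS_total = -33.92 + 38.01 = 4.09 J/K, positive as the second law requires.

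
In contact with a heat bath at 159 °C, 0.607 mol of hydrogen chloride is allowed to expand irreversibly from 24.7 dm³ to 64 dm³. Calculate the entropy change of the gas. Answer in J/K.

ΔS_gas = 4.8 J/K

Entropy is a state function, so ΔS_gas depends only on the end states.
For an isothermal ideal gas ΔS_gas = nR ln(V₂/V₁) = 0.607 × 8.314 × ln(64/24.7) = 4.8 J/K.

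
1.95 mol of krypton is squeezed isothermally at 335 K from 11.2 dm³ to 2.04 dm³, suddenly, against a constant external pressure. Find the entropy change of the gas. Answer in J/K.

ΔS_gas = -27.6 J/K

Entropy is a state function, so ΔS_gas depends only on the end states.
For an isothermal ideal gas ΔS_gas = nR ln(V₂/V₁) = 1.95 × 8.314 × ln(2.04/11.2) = -27.6 J/K.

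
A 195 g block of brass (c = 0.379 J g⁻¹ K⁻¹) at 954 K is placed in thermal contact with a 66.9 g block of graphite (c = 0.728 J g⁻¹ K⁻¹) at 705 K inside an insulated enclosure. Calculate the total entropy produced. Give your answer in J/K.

ΔS_total = 1.31 J/K

Energy balance: T_f = (m₁c₁T₁ + m₂c₂T₂)/(m₁c₁ + m₂c₂) = 855.09 K.
ΔS₁ = m₁c₁ ln(T_f/T₁) = 73.905 × ln(855.09/954) = -8.089 J/K.
ΔS₂ = m₂c₂ ln(T_f/T₂) = 48.7032 × ln(855.09/705) = 9.4 J/K.
ΔS_total = -8.089 + 9.4 = 1.31 J/K.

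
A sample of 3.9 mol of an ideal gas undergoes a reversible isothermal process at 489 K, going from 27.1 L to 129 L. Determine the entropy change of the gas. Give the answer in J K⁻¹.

For an isothermal ideal gas ΔS_gas = nR ln(V₂/V₁) = 3.9 × 8.314 × ln(129/27.1) = 50.6 J/K.

ΔS_gas = 50.6 J/K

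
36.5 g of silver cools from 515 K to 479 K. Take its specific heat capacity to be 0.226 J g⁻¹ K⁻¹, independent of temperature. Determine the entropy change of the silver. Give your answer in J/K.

ΔS = -0.598 J/K

ΔS = ∫dQ_rev/T = m c ln(T₂/T₁) = 36.5 × 0.226 × ln(479/515) = -0.598 J/K.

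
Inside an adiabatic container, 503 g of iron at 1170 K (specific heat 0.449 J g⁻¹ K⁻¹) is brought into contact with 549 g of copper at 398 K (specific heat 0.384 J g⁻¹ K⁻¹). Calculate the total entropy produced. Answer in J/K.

Energy balance: T_f = (m₁c₁T₁ + m₂c₂T₂)/(m₁c₁ + m₂c₂) = 797.29 K.
ΔS₁ = m₁c₁ ln(T_f/T₁) = 225.847 × ln(797.29/1170) = -86.622 J/K.
ΔS₂ = m₂c₂ ln(T_f/T₂) = 210.816 × ln(797.29/398) = 146.47 J/K.
ΔS_total = -86.622 + 146.47 = 59.8 J/K.

ΔS_total = 59.8 J/K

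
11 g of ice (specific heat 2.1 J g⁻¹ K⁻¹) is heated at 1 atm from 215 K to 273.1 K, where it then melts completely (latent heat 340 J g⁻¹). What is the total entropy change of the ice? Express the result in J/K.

ΔS = 19.2 J/K

Warming step: ΔS₁ = m c ln(T_tr/T_i) = 11 × 2.1 × ln(273.1/215) = 5.526 J/K.
Phase change: ΔS₂ = +mL/T_tr = 11 × 340 / 273.1 = 13.69 J/K.
ΔS_total = (5.526) + (13.69) = 19.2 J/K.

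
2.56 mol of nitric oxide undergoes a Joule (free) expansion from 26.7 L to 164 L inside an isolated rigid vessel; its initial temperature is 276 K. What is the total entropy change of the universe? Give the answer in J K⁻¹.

ΔS_universe = 38.6 J/K

For an ideal gas in free expansion Q = 0 and W = 0, so T is unchanged.
Entropy is a state function; using a reversible isothermal path, ΔS_gas = nR ln(V₂/V₁) = 2.56 × 8.314 × ln(164/26.7) = 38.6 J/K.
The insulated surroundings exchange no heat, so ΔS_surr = 0 and ΔS_universe = ΔS_gas.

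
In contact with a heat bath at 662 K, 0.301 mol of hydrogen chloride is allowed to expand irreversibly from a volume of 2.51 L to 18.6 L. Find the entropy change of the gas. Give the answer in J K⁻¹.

Entropy is a state function, so ΔS_gas depends only on the end states.
For an isothermal ideal gas ΔS_gas = nR ln(V₂/V₁) = 0.301 × 8.314 × ln(18.6/2.51) = 5.01 J/K.

ΔS_gas = 5.01 J/K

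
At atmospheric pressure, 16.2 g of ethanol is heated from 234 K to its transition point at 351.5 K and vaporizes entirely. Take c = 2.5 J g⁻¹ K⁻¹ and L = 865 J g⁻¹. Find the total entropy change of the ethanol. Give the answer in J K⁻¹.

ΔS = 56.3 J/K

Warming step: ΔS₁ = m c ln(T_tr/T_i) = 16.2 × 2.5 × ln(351.5/234) = 16.48 J/K.
Phase change: ΔS₂ = +mL/T_tr = 16.2 × 865 / 351.5 = 39.87 J/K.
ΔS_total = (16.48) + (39.87) = 56.3 J/K.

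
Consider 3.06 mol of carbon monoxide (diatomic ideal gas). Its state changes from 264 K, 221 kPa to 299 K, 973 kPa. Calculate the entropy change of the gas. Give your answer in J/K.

ΔS = -26.6 J/K

ΔS = nC_p ln(T₂/T₁) − nR ln(P₂/P₁), with C_p = 7R/2 = 29.1 J mol⁻¹ K⁻¹ for a diatomic ideal gas.
ΔS = 3.06 × [29.1 × ln(299/264) − 8.314 × ln(973/221)] = -26.6 J/K.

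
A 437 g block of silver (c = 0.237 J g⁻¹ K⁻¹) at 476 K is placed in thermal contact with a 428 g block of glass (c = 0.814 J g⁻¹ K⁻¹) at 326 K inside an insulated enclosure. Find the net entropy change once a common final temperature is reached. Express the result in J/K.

Energy balance: T_f = (m₁c₁T₁ + m₂c₂T₂)/(m₁c₁ + m₂c₂) = 360.37 K.
ΔS₁ = m₁c₁ ln(T_f/T₁) = 103.569 × ln(360.37/476) = -28.82 J/K.
ΔS₂ = m₂c₂ ln(T_f/T₂) = 348.392 × ln(360.37/326) = 34.92 J/K.
ΔS_total = -28.82 + 34.92 = 6.1 J/K.

ΔS_total = 6.1 J/K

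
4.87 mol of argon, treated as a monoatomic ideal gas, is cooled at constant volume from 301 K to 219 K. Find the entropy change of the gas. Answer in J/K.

At constant volume, ΔS = nC_V ln(T₂/T₁) with C_V = 3R/2 = 12.47 J mol⁻¹ K⁻¹.
ΔS = 4.87 × 12.47 × ln(219/301) = -19.3 J/K.

ΔS = -19.3 J/K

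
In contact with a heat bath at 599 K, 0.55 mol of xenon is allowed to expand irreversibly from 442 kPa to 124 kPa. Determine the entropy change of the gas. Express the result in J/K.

ΔS_gas = 5.81 J/K

Entropy is a state function, so ΔS_gas depends only on the end states.
For an isothermal ideal gas ΔS_gas = nR ln(P₁/P₂) = 0.55 × 8.314 × ln(442/124) = 5.81 J/K.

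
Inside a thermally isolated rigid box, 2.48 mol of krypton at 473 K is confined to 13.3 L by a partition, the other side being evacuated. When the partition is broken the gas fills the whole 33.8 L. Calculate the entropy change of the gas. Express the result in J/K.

No heat is exchanged and no work is done, so the ideal-gas temperature stays constant.
Entropy is a state function; using a reversible isothermal path, ΔS_gas = nR ln(V₂/V₁) = 2.48 × 8.314 × ln(33.8/13.3) = 19.2 J/K.

ΔS_gas = 19.2 J/K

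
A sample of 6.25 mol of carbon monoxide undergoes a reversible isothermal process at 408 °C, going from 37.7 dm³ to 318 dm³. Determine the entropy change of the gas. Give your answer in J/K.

ΔS_gas = 111 J/K

For an isothermal ideal gas ΔS_gas = nR ln(V₂/V₁) = 6.25 × 8.314 × ln(318/37.7) = 111 J/K.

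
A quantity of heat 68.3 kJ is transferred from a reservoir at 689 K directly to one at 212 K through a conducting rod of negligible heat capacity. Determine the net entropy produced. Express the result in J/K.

ΔS_hot = −Q/T_H = −68300/689 = -99.13 J/K and ΔS_cold = +Q/T_C = 68300/212 = 322.2 J/K.
ΔS_total = -99.13 + 322.2 = 223 J/K, positive as the second law requires.

ΔS_total = 223 J/K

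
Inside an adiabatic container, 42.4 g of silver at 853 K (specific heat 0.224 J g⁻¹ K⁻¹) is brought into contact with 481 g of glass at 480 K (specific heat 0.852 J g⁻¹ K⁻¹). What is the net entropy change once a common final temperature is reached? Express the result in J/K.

ΔS_total = 1.86 J/K

Energy balance: T_f = (m₁c₁T₁ + m₂c₂T₂)/(m₁c₁ + m₂c₂) = 488.45 K.
ΔS₁ = m₁c₁ ln(T_f/T₁) = 9.4976 × ln(488.45/853) = -5.295 J/K.
ΔS₂ = m₂c₂ ln(T_f/T₂) = 409.812 × ln(488.45/480) = 7.151 J/K.
ΔS_total = -5.295 + 7.151 = 1.86 J/K.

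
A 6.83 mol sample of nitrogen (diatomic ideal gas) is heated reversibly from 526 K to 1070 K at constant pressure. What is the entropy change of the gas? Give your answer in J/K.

At constant pressure, ΔS = nC_p ln(T₂/T₁) with C_p = 7R/2 = 29.1 J mol⁻¹ K⁻¹.
ΔS = 6.83 × 29.1 × ln(1070/526) = 141 J/K.

ΔS = 141 J/K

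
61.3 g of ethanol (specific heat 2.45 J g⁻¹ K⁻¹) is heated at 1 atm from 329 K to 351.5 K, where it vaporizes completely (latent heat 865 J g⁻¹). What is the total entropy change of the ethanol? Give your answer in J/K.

Warming step: ΔS₁ = m c ln(T_tr/T_i) = 61.3 × 2.45 × ln(351.5/329) = 9.935 J/K.
Phase change: ΔS₂ = +mL/T_tr = 61.3 × 865 / 351.5 = 150.9 J/K.
ΔS_total = (9.935) + (150.9) = 161 J/K.

ΔS = 161 J/K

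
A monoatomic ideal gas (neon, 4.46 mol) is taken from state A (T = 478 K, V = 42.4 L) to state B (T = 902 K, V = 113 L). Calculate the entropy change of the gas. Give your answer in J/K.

Entropy is a state function: ΔS = nC_V ln(T₂/T₁) + nR ln(V₂/V₁), with C_V = 3R/2 = 12.47 J mol⁻¹ K⁻¹ for a monoatomic ideal gas.
ΔS = 4.46 × [12.47 × ln(902/478) + 8.314 × ln(113/42.4)] = 71.7 J/K.

ΔS = 71.7 J/K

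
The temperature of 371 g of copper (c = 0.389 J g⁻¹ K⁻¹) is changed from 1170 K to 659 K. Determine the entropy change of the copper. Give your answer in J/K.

ΔS = -82.8 J/K

ΔS = ∫dQ_rev/T = m c ln(T₂/T₁) = 371 × 0.389 × ln(659/1170) = -82.8 J/K.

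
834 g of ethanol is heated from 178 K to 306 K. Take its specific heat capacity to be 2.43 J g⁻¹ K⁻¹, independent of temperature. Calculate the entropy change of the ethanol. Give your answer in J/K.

ΔS = 1100 J/K

ΔS = ∫dQ_rev/T = m c ln(T₂/T₁) = 834 × 2.43 × ln(306/178) = 1100 J/K.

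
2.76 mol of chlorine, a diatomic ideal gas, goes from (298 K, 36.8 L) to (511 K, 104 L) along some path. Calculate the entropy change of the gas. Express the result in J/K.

Entropy is a state function: ΔS = nC_V ln(T₂/T₁) + nR ln(V₂/V₁), with C_V = 5R/2 = 20.79 J mol⁻¹ K⁻¹ for a diatomic ideal gas.
ΔS = 2.76 × [20.79 × ln(511/298) + 8.314 × ln(104/36.8)] = 54.8 J/K.

ΔS = 54.8 J/K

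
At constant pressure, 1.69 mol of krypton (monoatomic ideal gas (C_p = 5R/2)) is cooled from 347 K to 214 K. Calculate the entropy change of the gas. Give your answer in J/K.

At constant pressure, ΔS = nC_p ln(T₂/T₁) with C_p = 5R/2 = 20.79 J mol⁻¹ K⁻¹.
ΔS = 1.69 × 20.79 × ln(214/347) = -17 J/K.

ΔS = -17 J/K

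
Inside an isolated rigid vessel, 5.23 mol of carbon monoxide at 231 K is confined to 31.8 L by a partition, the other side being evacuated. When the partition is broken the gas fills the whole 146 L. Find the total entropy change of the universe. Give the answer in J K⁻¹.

No heat is exchanged and no work is done, so the ideal-gas temperature stays constant.
Entropy is a state function; using a reversible isothermal path, ΔS_gas = nR ln(V₂/V₁) = 5.23 × 8.314 × ln(146/31.8) = 66.3 J/K.
The insulated surroundings exchange no heat, so ΔS_surr = 0 and ΔS_universe = ΔS_gas.

ΔS_universe = 66.3 J/K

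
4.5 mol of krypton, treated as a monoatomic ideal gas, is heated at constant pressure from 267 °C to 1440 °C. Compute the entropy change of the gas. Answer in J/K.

In kelvin: T₁ = 540.15 K, T₂ = 1713.15 K. At constant pressure, ΔS = nC_p ln(T₂/T₁) with C_p = 5R/2 = 20.79 J mol⁻¹ K⁻¹.
ΔS = 4.5 × 20.79 × ln(1713.15/540.15) = 108 J/K.

ΔS = 108 J/K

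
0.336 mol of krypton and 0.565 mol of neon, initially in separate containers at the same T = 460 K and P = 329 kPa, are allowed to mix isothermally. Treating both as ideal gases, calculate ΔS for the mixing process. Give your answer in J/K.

ΔS_mix = 4.95 J/K

Mole fractions: x_A = 0.336/0.901 = 0.373, x_B = 0.627.
ΔS_mix = −R(n_A ln x_A + n_B ln x_B) = −8.314 × (0.336 ln 0.373 + 0.565 ln 0.627) = 4.95 J/K.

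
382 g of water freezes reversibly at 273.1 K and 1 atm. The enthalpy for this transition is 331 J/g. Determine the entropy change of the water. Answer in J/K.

Heat released by the substance: Q = −mL = −382 × 331 = −126442 J.
At constant T, ΔS = Q_rev/T = −126442 / 273.1 = -463 J/K.

ΔS = -463 J/K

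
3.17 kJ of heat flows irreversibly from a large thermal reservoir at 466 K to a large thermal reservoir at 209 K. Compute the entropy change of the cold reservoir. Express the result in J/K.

The cold reservoir gains heat Q, so ΔS_cold = +Q/T_C = 3170/209 = 15.2 J/K.

ΔS_cold = 15.2 J/K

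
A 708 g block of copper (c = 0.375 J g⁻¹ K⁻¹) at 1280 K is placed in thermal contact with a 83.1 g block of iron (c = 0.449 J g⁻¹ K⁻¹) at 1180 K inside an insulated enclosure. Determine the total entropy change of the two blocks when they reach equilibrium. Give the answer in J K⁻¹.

ΔS_total = 0.106 J/K

Energy balance: T_f = (m₁c₁T₁ + m₂c₂T₂)/(m₁c₁ + m₂c₂) = 1267.7 K.
ΔS₁ = m₁c₁ ln(T_f/T₁) = 265.5 × ln(1267.7/1280) = -2.568 J/K.
ΔS₂ = m₂c₂ ln(T_f/T₂) = 37.3119 × ln(1267.7/1180) = 2.674 J/K.
ΔS_total = -2.568 + 2.674 = 0.106 J/K.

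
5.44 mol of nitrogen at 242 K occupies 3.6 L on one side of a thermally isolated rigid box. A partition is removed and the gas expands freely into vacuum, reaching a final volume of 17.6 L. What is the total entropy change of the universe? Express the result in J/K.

ΔS_universe = 71.8 J/K

No heat is exchanged and no work is done, so the ideal-gas temperature stays constant.
Entropy is a state function; using a reversible isothermal path, ΔS_gas = nR ln(V₂/V₁) = 5.44 × 8.314 × ln(17.6/3.6) = 71.8 J/K.
The insulated surroundings exchange no heat, so ΔS_surr = 0 and ΔS_universe = ΔS_gas.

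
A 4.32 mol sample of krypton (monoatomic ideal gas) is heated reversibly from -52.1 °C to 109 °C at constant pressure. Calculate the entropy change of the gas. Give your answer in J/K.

In kelvin: T₁ = 221.05 K, T₂ = 382.15 K. At constant pressure, ΔS = nC_p ln(T₂/T₁) with C_p = 5R/2 = 20.79 J mol⁻¹ K⁻¹.
ΔS = 4.32 × 20.79 × ln(382.15/221.05) = 49.2 J/K.

ΔS = 49.2 J/K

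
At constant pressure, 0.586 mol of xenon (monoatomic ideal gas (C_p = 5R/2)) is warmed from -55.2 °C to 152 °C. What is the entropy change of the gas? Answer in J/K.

In kelvin: T₁ = 217.95 K, T₂ = 425.15 K. At constant pressure, ΔS = nC_p ln(T₂/T₁) with C_p = 5R/2 = 20.79 J mol⁻¹ K⁻¹.
ΔS = 0.586 × 20.79 × ln(425.15/217.95) = 8.14 J/K.

ΔS = 8.14 J/K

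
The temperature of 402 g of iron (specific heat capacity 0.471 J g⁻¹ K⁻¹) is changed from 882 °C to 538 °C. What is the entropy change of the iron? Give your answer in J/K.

In kelvin: T₁ = 1155.15 K, T₂ = 811.15 K. ΔS = ∫dQ_rev/T = m c ln(T₂/T₁) = 402 × 0.471 × ln(811.15/1155.15) = -66.9 J/K.

ΔS = -66.9 J/K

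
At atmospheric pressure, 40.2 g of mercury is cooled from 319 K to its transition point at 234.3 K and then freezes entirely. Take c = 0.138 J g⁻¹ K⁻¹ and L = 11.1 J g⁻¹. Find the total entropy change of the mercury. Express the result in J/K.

Cooling step: ΔS₁ = m c ln(T_tr/T_i) = 40.2 × 0.138 × ln(234.3/319) = -1.712 J/K.
Phase change: ΔS₂ = −mL/T_tr = −40.2 × 11.1 / 234.3 = -1.904 J/K.
ΔS_total = (-1.712) + (-1.904) = -3.62 J/K.

ΔS = -3.62 J/K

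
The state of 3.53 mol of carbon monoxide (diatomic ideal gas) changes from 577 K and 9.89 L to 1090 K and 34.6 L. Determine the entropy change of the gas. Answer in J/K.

ΔS = 83.4 J/K

Entropy is a state function: ΔS = nC_V ln(T₂/T₁) + nR ln(V₂/V₁), with C_V = 5R/2 = 20.79 J mol⁻¹ K⁻¹ for a diatomic ideal gas.
ΔS = 3.53 × [20.79 × ln(1090/577) + 8.314 × ln(34.6/9.89)] = 83.4 J/K.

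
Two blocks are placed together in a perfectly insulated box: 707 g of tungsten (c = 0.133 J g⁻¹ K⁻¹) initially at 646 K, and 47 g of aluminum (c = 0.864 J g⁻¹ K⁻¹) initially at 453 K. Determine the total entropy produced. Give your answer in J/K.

ΔS_total = 1.7 J/K

Energy balance: T_f = (m₁c₁T₁ + m₂c₂T₂)/(m₁c₁ + m₂c₂) = 587.79 K.
ΔS₁ = m₁c₁ ln(T_f/T₁) = 94.031 × ln(587.79/646) = -8.879 J/K.
ΔS₂ = m₂c₂ ln(T_f/T₂) = 40.608 × ln(587.79/453) = 10.58 J/K.
ΔS_total = -8.879 + 10.58 = 1.7 J/K.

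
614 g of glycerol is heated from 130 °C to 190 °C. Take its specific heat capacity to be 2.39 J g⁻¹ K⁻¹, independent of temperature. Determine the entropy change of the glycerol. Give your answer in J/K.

In kelvin: T₁ = 403.15 K, T₂ = 463.15 K. ΔS = ∫dQ_rev/T = m c ln(T₂/T₁) = 614 × 2.39 × ln(463.15/403.15) = 204 J/K.

ΔS = 204 J/K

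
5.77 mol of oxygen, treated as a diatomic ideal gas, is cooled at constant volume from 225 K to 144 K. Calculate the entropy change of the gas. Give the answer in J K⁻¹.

ΔS = -53.5 J/K

At constant volume, ΔS = nC_V ln(T₂/T₁) with C_V = 5R/2 = 20.79 J mol⁻¹ K⁻¹.
ΔS = 5.77 × 20.79 × ln(144/225) = -53.5 J/K.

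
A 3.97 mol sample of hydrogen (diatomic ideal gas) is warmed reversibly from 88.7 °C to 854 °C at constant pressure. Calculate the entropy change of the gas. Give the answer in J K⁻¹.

In kelvin: T₁ = 361.85 K, T₂ = 1127.15 K. At constant pressure, ΔS = nC_p ln(T₂/T₁) with C_p = 7R/2 = 29.1 J mol⁻¹ K⁻¹.
ΔS = 3.97 × 29.1 × ln(1127.15/361.85) = 131 J/K.

ΔS = 131 J/K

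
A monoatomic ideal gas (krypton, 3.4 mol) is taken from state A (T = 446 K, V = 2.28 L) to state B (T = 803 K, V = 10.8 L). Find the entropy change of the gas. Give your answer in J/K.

Entropy is a state function: ΔS = nC_V ln(T₂/T₁) + nR ln(V₂/V₁), with C_V = 3R/2 = 12.47 J mol⁻¹ K⁻¹ for a monoatomic ideal gas.
ΔS = 3.4 × [12.47 × ln(803/446) + 8.314 × ln(10.8/2.28)] = 68.9 J/K.

ΔS = 68.9 J/K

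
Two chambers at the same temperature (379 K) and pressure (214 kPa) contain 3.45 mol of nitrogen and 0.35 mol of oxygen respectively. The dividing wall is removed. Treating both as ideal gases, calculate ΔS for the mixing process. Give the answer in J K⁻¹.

ΔS_mix = 9.71 J/K

Mole fractions: x_A = 3.45/3.8 = 0.908, x_B = 0.0921.
ΔS_mix = −R(n_A ln x_A + n_B ln x_B) = −8.314 × (3.45 ln 0.908 + 0.35 ln 0.0921) = 9.71 J/K.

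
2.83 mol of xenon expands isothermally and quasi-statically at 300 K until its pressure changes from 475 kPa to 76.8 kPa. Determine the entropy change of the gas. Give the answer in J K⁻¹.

ΔS_gas = 42.9 J/K

For an isothermal ideal gas ΔS_gas = nR ln(P₁/P₂) = 2.83 × 8.314 × ln(475/76.8) = 42.9 J/K.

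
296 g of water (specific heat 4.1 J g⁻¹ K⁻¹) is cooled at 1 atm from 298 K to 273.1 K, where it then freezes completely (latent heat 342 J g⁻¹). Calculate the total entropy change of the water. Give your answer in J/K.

ΔS = -477 J/K

Cooling step: ΔS₁ = m c ln(T_tr/T_i) = 296 × 4.1 × ln(273.1/298) = -105.9 J/K.
Phase change: ΔS₂ = −mL/T_tr = −296 × 342 / 273.1 = -370.7 J/K.
ΔS_total = (-105.9) + (-370.7) = -477 J/K.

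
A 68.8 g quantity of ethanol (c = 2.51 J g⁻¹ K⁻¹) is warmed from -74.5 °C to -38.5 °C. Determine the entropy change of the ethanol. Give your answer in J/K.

In kelvin: T₁ = 198.65 K, T₂ = 234.65 K. ΔS = ∫dQ_rev/T = m c ln(T₂/T₁) = 68.8 × 2.51 × ln(234.65/198.65) = 28.8 J/K.

ΔS = 28.8 J/K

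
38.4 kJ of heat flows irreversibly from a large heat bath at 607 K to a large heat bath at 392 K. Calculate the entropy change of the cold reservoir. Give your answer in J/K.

The cold reservoir gains heat Q, so ΔS_cold = +Q/T_C = 38400/392 = 98 J/K.

ΔS_cold = 98 J/K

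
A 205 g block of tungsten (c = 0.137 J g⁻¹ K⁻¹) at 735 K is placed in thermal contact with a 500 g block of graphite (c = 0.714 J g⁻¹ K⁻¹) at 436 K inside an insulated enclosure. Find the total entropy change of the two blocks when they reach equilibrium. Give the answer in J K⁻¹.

ΔS_total = 4.13 J/K

Energy balance: T_f = (m₁c₁T₁ + m₂c₂T₂)/(m₁c₁ + m₂c₂) = 457.81 K.
ΔS₁ = m₁c₁ ln(T_f/T₁) = 28.085 × ln(457.81/735) = -13.296 J/K.
ΔS₂ = m₂c₂ ln(T_f/T₂) = 357 × ln(457.81/436) = 17.423 J/K.
ΔS_total = -13.296 + 17.423 = 4.13 J/K.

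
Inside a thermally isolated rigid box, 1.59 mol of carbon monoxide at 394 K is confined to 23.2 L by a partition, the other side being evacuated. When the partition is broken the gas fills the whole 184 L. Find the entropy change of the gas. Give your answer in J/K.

ΔS_gas = 27.4 J/K

No heat is exchanged and no work is done, so the ideal-gas temperature stays constant.
Entropy is a state function; using a reversible isothermal path, ΔS_gas = nR ln(V₂/V₁) = 1.59 × 8.314 × ln(184/23.2) = 27.4 J/K.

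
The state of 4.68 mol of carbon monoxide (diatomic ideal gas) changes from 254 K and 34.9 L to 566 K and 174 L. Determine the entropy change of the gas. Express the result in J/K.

Entropy is a state function: ΔS = nC_V ln(T₂/T₁) + nR ln(V₂/V₁), with C_V = 5R/2 = 20.79 J mol⁻¹ K⁻¹ for a diatomic ideal gas.
ΔS = 4.68 × [20.79 × ln(566/254) + 8.314 × ln(174/34.9)] = 140 J/K.

ΔS = 140 J/K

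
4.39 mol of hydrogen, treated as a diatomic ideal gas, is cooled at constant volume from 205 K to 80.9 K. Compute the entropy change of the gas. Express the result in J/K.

At constant volume, ΔS = nC_V ln(T₂/T₁) with C_V = 5R/2 = 20.79 J mol⁻¹ K⁻¹.
ΔS = 4.39 × 20.79 × ln(80.9/205) = -84.8 J/K.

ΔS = -84.8 J/K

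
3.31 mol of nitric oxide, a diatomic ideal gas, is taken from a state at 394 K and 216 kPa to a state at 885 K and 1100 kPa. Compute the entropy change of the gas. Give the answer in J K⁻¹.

ΔS = 33.1 J/K

ΔS = nC_p ln(T₂/T₁) − nR ln(P₂/P₁), with C_p = 7R/2 = 29.1 J mol⁻¹ K⁻¹ for a diatomic ideal gas.
ΔS = 3.31 × [29.1 × ln(885/394) − 8.314 × ln(1100/216)] = 33.1 J/K.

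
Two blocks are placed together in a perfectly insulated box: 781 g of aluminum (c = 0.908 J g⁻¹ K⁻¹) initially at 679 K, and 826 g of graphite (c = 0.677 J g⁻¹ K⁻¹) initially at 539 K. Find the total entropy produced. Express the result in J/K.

ΔS_total = 8.24 J/K

Energy balance: T_f = (m₁c₁T₁ + m₂c₂T₂)/(m₁c₁ + m₂c₂) = 617.28 K.
ΔS₁ = m₁c₁ ln(T_f/T₁) = 709.148 × ln(617.28/679) = -67.59 J/K.
ΔS₂ = m₂c₂ ln(T_f/T₂) = 559.202 × ln(617.28/539) = 75.83 J/K.
ΔS_total = -67.59 + 75.83 = 8.24 J/K.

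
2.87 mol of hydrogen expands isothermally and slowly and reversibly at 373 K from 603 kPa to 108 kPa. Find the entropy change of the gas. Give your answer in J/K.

ΔS_gas = 41 J/K

For an isothermal ideal gas ΔS_gas = nR ln(P₁/P₂) = 2.87 × 8.314 × ln(603/108) = 41 J/K.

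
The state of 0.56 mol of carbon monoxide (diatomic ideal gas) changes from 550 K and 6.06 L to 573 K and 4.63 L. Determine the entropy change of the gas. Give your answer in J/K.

ΔS = -0.776 J/K

Entropy is a state function: ΔS = nC_V ln(T₂/T₁) + nR ln(V₂/V₁), with C_V = 5R/2 = 20.79 J mol⁻¹ K⁻¹ for a diatomic ideal gas.
ΔS = 0.56 × [20.79 × ln(573/550) + 8.314 × ln(4.63/6.06)] = -0.776 J/K.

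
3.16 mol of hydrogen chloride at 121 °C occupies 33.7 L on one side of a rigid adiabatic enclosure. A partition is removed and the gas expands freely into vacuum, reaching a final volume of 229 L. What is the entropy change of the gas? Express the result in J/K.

No heat is exchanged and no work is done, so the ideal-gas temperature stays constant.
Entropy is a state function; using a reversible isothermal path, ΔS_gas = nR ln(V₂/V₁) = 3.16 × 8.314 × ln(229/33.7) = 50.3 J/K.

ΔS_gas = 50.3 J/K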